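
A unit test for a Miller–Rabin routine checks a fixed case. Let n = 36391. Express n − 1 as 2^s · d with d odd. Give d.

18195

Halving: 36390 → 18195; 18195 is odd.
So 36390 = 2^1 · 18195.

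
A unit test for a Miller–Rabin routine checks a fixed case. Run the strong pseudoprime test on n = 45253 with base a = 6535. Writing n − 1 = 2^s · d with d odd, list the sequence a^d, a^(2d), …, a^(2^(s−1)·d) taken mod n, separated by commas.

560, 42082

n − 1 = 45252 = 2^2 · 11313, so s = 2 and d = 11313.
x_0 = 6535^11313 mod 45253 = 560.
x_1 = 560^2 mod 45253 = 42082.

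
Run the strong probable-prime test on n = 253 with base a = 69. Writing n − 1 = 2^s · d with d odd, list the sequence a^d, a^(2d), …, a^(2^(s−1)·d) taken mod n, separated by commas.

115, 69

n − 1 = 252 = 2^2 · 63, so s = 2 and d = 63.
x_0 = 69^63 mod 253 = 115.
x_1 = 115^2 mod 253 = 69.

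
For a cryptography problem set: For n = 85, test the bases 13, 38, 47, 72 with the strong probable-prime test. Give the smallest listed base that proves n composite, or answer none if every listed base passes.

none

n − 1 = 84 = 2^2 · 21, so s = 2 and d = 21.
Base 13: x_0 = 13^21 mod 85 = 13. x_0 is neither 1 nor 84, so continue squaring. x_1 = 13^2 mod 85 = 84. x_1 ≡ −1, so 13 is not a witness.
Base 38: x_0 = 38^21 mod 85 = 38. x_0 is neither 1 nor 84, so continue squaring. x_1 = 38^2 mod 85 = 84. x_1 ≡ −1, so 38 is not a witness.
Base 47: x_0 = 47^21 mod 85 = 47. x_0 is neither 1 nor 84, so continue squaring. x_1 = 47^2 mod 85 = 84. x_1 ≡ −1, so 47 is not a witness.
Base 72: x_0 = 72^21 mod 85 = 72. x_0 is neither 1 nor 84, so continue squaring. x_1 = 72^2 mod 85 = 84. x_1 ≡ −1, so 72 is not a witness.
No listed base is a witness for 85.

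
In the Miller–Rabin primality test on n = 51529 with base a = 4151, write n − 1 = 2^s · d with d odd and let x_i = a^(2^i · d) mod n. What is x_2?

n − 1 = 51528 = 2^3 · 6441, so s = 3 and d = 6441.
x_0 = 4151^6441 mod 51529 = 49487.
x_1 = 49487^2 mod 51529 = 47444.
x_2 = 47444^2 mod 51529 = 43358.

43358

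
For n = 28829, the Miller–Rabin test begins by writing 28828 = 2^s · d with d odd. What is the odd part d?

Halving: 28828 → 14414 → 7207; 7207 is odd.
So 28828 = 2^2 · 7207.

7207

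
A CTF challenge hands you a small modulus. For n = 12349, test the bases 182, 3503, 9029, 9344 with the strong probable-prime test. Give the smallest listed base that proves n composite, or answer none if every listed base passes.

182

n − 1 = 12348 = 2^2 · 3087, so s = 2 and d = 3087.
Base 182: x_0 = 182^3087 mod 12349 = 5754. x_0 is neither 1 nor 12348, so continue squaring. x_1 = 5754^2 mod 12349 = 847. Reached i = s−1 = 1 without hitting −1: 182 is a Miller–Rabin witness and 12349 is composite.
Base 3503: x_0 = 3503^3087 mod 12349 = 4752. x_0 is neither 1 nor 12348, so continue squaring. x_1 = 4752^2 mod 12349 = 7532. Reached i = s−1 = 1 without hitting −1: 3503 is a Miller–Rabin witness and 12349 is composite.
Base 9029: x_0 = 9029^3087 mod 12349 = 11658. x_0 is neither 1 nor 12348, so continue squaring. x_1 = 11658^2 mod 12349 = 8219. Reached i = s−1 = 1 without hitting −1: 9029 is a Miller–Rabin witness and 12349 is composite.
Base 9344: x_0 = 9344^3087 mod 12349 = 11090. x_0 is neither 1 nor 12348, so continue squaring. x_1 = 11090^2 mod 12349 = 4409. Reached i = s−1 = 1 without hitting −1: 9344 is a Miller–Rabin witness and 12349 is composite.
The smallest witness among the given bases is 182.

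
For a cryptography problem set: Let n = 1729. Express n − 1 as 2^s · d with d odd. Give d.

Halving: 1728 → 864 → 432 → 216 → 108 → 54 → 27; 27 is odd.
So 1728 = 2^6 · 27.

27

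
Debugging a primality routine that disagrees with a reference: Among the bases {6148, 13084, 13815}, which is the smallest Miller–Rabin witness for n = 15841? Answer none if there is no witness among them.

n − 1 = 15840 = 2^5 · 495, so s = 5 and d = 495.
Base 6148: x_0 = 6148^495 mod 15841 = 1. x_0 = 1, so 6148 is not a witness.
Base 13084: x_0 = 13084^495 mod 15841 = 10417. x_0 is neither 1 nor 15840, so continue squaring. x_1 = 10417^2 mod 15841 = 3039. x_2 = 3039^2 mod 15841 = 218. x_3 = 218^2 mod 15841 = 1. x_3 = 1 but x_2 ≠ ±1, a nontrivial square root of 1 — 13084 is a witness and 15841 is composite.
Base 13815: x_0 = 13815^495 mod 15841 = 218. x_0 is neither 1 nor 15840, so continue squaring. x_1 = 218^2 mod 15841 = 1. x_1 = 1 but x_0 ≠ ±1, a nontrivial square root of 1 — 13815 is a witness and 15841 is composite.
The smallest witness among the given bases is 13084.

13084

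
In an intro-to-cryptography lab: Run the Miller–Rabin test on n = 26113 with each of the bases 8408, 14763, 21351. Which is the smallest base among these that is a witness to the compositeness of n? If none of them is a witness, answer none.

none

n − 1 = 26112 = 2^9 · 51, so s = 9 and d = 51.
Base 8408: x_0 = 8408^51 mod 26113 = 22263. x_0 is neither 1 nor 26112, so continue squaring. x_1 = 22263^2 mod 26113 = 16429. x_2 = 16429^2 mod 26113 = 8073. x_3 = 8073^2 mod 26113 = 21394. x_4 = 21394^2 mod 26113 = 20685. x_5 = 20685^2 mod 26113 = 7720. x_6 = 7720^2 mod 26113 = 8534. x_7 = 8534^2 mod 26113 = 26112. x_7 ≡ −1, so 8408 is not a witness.
Base 14763: x_0 = 14763^51 mod 26113 = 17954. x_0 is neither 1 nor 26112, so continue squaring. x_1 = 17954^2 mod 26113 = 7244. x_2 = 7244^2 mod 26113 = 14519. x_3 = 14519^2 mod 26113 = 17225. x_4 = 17225^2 mod 26113 = 4719. x_5 = 4719^2 mod 26113 = 20685. x_6 = 20685^2 mod 26113 = 7720. x_7 = 7720^2 mod 26113 = 8534. x_8 = 8534^2 mod 26113 = 26112. x_8 ≡ −1, so 14763 is not a witness.
Base 21351: x_0 = 21351^51 mod 26113 = 21569. x_0 is neither 1 nor 26112, so continue squaring. x_1 = 21569^2 mod 26113 = 18666. x_2 = 18666^2 mod 26113 = 19910. x_3 = 19910^2 mod 26113 = 12760. x_4 = 12760^2 mod 26113 = 3045. x_5 = 3045^2 mod 26113 = 1910. x_6 = 1910^2 mod 26113 = 18393. x_7 = 18393^2 mod 26113 = 8534. x_8 = 8534^2 mod 26113 = 26112. x_8 ≡ −1, so 21351 is not a witness.
No listed base is a witness for 26113.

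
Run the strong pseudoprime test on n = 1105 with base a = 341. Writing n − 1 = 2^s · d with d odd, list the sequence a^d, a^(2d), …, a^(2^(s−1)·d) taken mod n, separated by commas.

n − 1 = 1104 = 2^4 · 69, so s = 4 and d = 69.
x_0 = 341^69 mod 1105 = 1.
x_1 = 1^2 mod 1105 = 1.
x_2 = 1^2 mod 1105 = 1.
x_3 = 1^2 mod 1105 = 1.

1, 1, 1, 1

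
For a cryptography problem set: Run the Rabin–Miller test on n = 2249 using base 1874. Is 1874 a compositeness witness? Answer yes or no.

n − 1 = 2248 = 2^3 · 281, so s = 3 and d = 281.
x_0 = 1874^281 mod 2249 = 1397.
x_0 is neither 1 nor 2248, so continue squaring.
x_1 = 1397^2 mod 2249 = 1726.
x_2 = 1726^2 mod 2249 = 1400.
Reached i = s−1 = 2 without hitting −1: 1874 is a Miller–Rabin witness and 2249 is composite.

yes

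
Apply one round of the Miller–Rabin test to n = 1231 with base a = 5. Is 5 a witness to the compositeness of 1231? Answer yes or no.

n − 1 = 1230 = 2^1 · 615, so s = 1 and d = 615.
By repeated squaring, 5^615 ≡ 1 (mod 1231).
x_0 = 5^615 mod 1231 = 1.
x_0 = 1, so 5 is not a witness.

no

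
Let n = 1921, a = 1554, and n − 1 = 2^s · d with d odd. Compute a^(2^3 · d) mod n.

254

n − 1 = 1920 = 2^7 · 15, so s = 7 and d = 15.
x_0 = 1554^15 mod 1921 = 311.
x_1 = 311^2 mod 1921 = 671.
x_2 = 671^2 mod 1921 = 727.
x_3 = 727^2 mod 1921 = 254.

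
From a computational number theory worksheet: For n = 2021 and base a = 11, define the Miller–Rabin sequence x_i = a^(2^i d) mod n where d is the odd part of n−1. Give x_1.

n − 1 = 2020 = 2^2 · 505, so s = 2 and d = 505.
x_0 = 11^505 mod 2021 = 312.
x_1 = 312^2 mod 2021 = 336.

336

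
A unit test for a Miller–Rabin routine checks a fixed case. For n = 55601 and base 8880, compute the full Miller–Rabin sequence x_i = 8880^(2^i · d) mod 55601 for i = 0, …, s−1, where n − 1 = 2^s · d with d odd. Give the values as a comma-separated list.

n − 1 = 55600 = 2^4 · 3475, so s = 4 and d = 3475.
x_0 = 8880^3475 mod 55601 = 30447.
x_1 = 30447^2 mod 55601 = 39937.
x_2 = 39937^2 mod 55601 = 49284.
x_3 = 49284^2 mod 55601 = 38572.

30447, 39937, 49284, 38572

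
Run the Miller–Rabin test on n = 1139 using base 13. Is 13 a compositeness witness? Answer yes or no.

n − 1 = 1138 = 2^1 · 569, so s = 1 and d = 569.
Repeated squaring mod 1139: 13^1 ≡ 13, 13^2 ≡ 169, 13^4 ≡ 86, 13^8 ≡ 562, 13^16 ≡ 341, 13^32 ≡ 103, 13^64 ≡ 358, 13^128 ≡ 596, 13^256 ≡ 987, 13^512 ≡ 324.
569 = 512 + 32 + 16 + 8 + 1, so 13^569 ≡ 324·103·341·562·13 ≡ 778 (mod 1139).
x_0 = 13^569 mod 1139 = 778.
x_0 ∉ {1, 1138} and s = 1, so 13 is a Miller–Rabin witness and 1139 is composite.

yes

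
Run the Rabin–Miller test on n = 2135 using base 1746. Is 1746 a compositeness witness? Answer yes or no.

n − 1 = 2134 = 2^1 · 1067, so s = 1 and d = 1067.
Repeated squaring mod 2135: 1746^1 ≡ 1746, 1746^2 ≡ 1871, 1746^4 ≡ 1376, 1746^8 ≡ 1766, 1746^16 ≡ 1656, 1746^32 ≡ 996, 1746^64 ≡ 1376, 1746^128 ≡ 1766, 1746^256 ≡ 1656, 1746^512 ≡ 996, 1746^1024 ≡ 1376.
1067 = 1024 + 32 + 8 + 2 + 1, so 1746^1067 ≡ 1376·996·1766·1871·1746 ≡ 1671 (mod 2135).
x_0 = 1746^1067 mod 2135 = 1671.
x_0 ∉ {1, 2134} and s = 1, so 1746 is a Miller–Rabin witness and 2135 is composite.

yes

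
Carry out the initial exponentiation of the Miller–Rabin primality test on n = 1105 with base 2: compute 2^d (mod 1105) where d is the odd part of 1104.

967

n − 1 = 1104 = 2^4 · 69, so s = 4 and d = 69.
2^69 mod 1105 = 967.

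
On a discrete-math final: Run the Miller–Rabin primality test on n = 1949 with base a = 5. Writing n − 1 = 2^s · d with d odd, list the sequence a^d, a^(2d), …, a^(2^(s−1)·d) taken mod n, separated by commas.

1, 1

n − 1 = 1948 = 2^2 · 487, so s = 2 and d = 487.
x_0 = 5^487 mod 1949 = 1.
x_1 = 1^2 mod 1949 = 1.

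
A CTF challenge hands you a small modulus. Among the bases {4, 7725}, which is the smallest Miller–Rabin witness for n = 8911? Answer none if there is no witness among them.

n − 1 = 8910 = 2^1 · 4455, so s = 1 and d = 4455.
Base 4: x_0 = 4^4455 mod 8911 = 1. x_0 = 1, so 4 is not a witness.
Base 7725: x_0 = 7725^4455 mod 8911 = 267. x_0 ∉ {1, 8910} and s = 1, so 7725 is a Miller–Rabin witness and 8911 is composite.
The smallest witness among the given bases is 7725.

7725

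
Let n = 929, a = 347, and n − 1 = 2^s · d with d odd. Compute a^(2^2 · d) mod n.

1

n − 1 = 928 = 2^5 · 29, so s = 5 and d = 29.
Repeated squaring mod 929: 347^1 ≡ 347, 347^2 ≡ 568, 347^4 ≡ 261, 347^8 ≡ 304, 347^16 ≡ 445.
29 = 16 + 8 + 4 + 1, so 347^29 ≡ 445·304·261·347 ≡ 1 (mod 929).
x_0 = 1.
x_1 = 1^2 mod 929 = 1.
x_2 = 1^2 mod 929 = 1.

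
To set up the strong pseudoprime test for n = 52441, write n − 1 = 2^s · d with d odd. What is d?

Halving: 52440 → 26220 → 13110 → 6555; 6555 is odd.
So 52440 = 2^3 · 6555.

6555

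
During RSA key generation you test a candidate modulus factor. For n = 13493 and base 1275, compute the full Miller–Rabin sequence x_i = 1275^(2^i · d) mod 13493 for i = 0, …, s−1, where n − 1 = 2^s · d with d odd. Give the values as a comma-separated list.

n − 1 = 13492 = 2^2 · 3373, so s = 2 and d = 3373.
x_0 = 1275^3373 mod 13493 = 1305.
x_1 = 1305^2 mod 13493 = 2907.

1305, 2907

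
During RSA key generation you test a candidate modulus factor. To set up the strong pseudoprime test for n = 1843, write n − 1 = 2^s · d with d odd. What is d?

921

Halving: 1842 → 921; 921 is odd.
So 1842 = 2^1 · 921.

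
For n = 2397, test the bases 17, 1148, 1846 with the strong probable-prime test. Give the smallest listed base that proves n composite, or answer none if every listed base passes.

17

n − 1 = 2396 = 2^2 · 599, so s = 2 and d = 599.
Base 17: x_0 = 17^599 mod 2397 = 17. x_0 is neither 1 nor 2396, so continue squaring. x_1 = 17^2 mod 2397 = 289. Reached i = s−1 = 1 without hitting −1: 17 is a Miller–Rabin witness and 2397 is composite.
Base 1148: x_0 = 1148^599 mod 2397 = 1430. x_0 is neither 1 nor 2396, so continue squaring. x_1 = 1430^2 mod 2397 = 259. Reached i = s−1 = 1 without hitting −1: 1148 is a Miller–Rabin witness and 2397 is composite.
Base 1846: x_0 = 1846^599 mod 2397 = 1705. x_0 is neither 1 nor 2396, so continue squaring. x_1 = 1705^2 mod 2397 = 1861. Reached i = s−1 = 1 without hitting −1: 1846 is a Miller–Rabin witness and 2397 is composite.
The smallest witness among the given bases is 17.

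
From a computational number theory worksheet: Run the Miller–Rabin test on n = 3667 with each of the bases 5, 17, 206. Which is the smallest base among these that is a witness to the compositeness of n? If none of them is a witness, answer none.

n − 1 = 3666 = 2^1 · 1833, so s = 1 and d = 1833.
Base 5: x_0 = 5^1833 mod 3667 = 3123. x_0 ∉ {1, 3666} and s = 1, so 5 is a Miller–Rabin witness and 3667 is composite.
Base 17: x_0 = 17^1833 mod 3667 = 976. x_0 ∉ {1, 3666} and s = 1, so 17 is a Miller–Rabin witness and 3667 is composite.
Base 206: x_0 = 206^1833 mod 3667 = 2971. x_0 ∉ {1, 3666} and s = 1, so 206 is a Miller–Rabin witness and 3667 is composite.
The smallest witness among the given bases is 5.

5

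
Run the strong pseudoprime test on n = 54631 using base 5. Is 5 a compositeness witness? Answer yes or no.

n − 1 = 54630 = 2^1 · 27315, so s = 1 and d = 27315.
Repeated squaring mod 54631: 5^1 ≡ 5, 5^2 ≡ 25, 5^4 ≡ 625, 5^8 ≡ 8208, 5^16 ≡ 11241, 5^32 ≡ 53209, 5^64 ≡ 737, 5^128 ≡ 51490, 5^256 ≡ 32301, 5^512 ≡ 11763, 5^1024 ≡ 42477, 5^2048 ≡ 52123, 5^4096 ≡ 7499, 5^8192 ≡ 19702, 5^16384 ≡ 15549.
27315 = 16384 + 8192 + 2048 + 512 + 128 + 32 + 16 + 2 + 1, so 5^27315 ≡ 15549·19702·52123·11763·51490·53209·11241·25·5 ≡ 1 (mod 54631).
x_0 = 5^27315 mod 54631 = 1.
x_0 = 1, so 5 is not a witness.

no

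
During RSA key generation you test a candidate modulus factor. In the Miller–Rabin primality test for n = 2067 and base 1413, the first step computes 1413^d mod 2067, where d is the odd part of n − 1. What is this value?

516

n − 1 = 2066 = 2^1 · 1033, so s = 1 and d = 1033.
Repeated squaring mod 2067: 1413^1 ≡ 1413, 1413^2 ≡ 1914, 1413^4 ≡ 672, 1413^8 ≡ 978, 1413^16 ≡ 1530, 1413^32 ≡ 1056, 1413^64 ≡ 1023, 1413^128 ≡ 627, 1413^256 ≡ 399, 1413^512 ≡ 42, 1413^1024 ≡ 1764.
1033 = 1024 + 8 + 1, so 1413^1033 ≡ 1764·978·1413 ≡ 516 (mod 2067).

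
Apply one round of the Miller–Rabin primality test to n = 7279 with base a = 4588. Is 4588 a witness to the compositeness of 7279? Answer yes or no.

yes

n − 1 = 7278 = 2^1 · 3639, so s = 1 and d = 3639.
Repeated squaring mod 7279: 4588^1 ≡ 4588, 4588^2 ≡ 6155, 4588^4 ≡ 4109, 4588^8 ≡ 3880, 4588^16 ≡ 1428, 4588^32 ≡ 1064, 4588^64 ≡ 3851, 4588^128 ≡ 2878, 4588^256 ≡ 6661, 4588^512 ≡ 3416, 4588^1024 ≡ 819, 4588^2048 ≡ 1093.
3639 = 2048 + 1024 + 512 + 32 + 16 + 4 + 2 + 1, so 4588^3639 ≡ 1093·819·3416·1064·1428·4109·6155·4588 ≡ 2296 (mod 7279).
x_0 = 4588^3639 mod 7279 = 2296.
x_0 ∉ {1, 7278} and s = 1, so 4588 is a Miller–Rabin witness and 7279 is composite.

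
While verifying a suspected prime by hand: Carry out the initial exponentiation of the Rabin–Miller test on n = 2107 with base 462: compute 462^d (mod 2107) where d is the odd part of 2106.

1421

n − 1 = 2106 = 2^1 · 1053, so s = 1 and d = 1053.
Repeated squaring mod 2107: 462^1 ≡ 462, 462^2 ≡ 637, 462^4 ≡ 1225, 462^8 ≡ 441, 462^16 ≡ 637, 462^32 ≡ 1225, 462^64 ≡ 441, 462^128 ≡ 637, 462^256 ≡ 1225, 462^512 ≡ 441, 462^1024 ≡ 637.
1053 = 1024 + 16 + 8 + 4 + 1, so 462^1053 ≡ 637·637·441·1225·462 ≡ 1421 (mod 2107).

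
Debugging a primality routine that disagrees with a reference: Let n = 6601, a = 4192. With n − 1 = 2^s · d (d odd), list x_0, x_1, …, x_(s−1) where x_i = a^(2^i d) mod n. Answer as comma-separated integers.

944, 1, 1

n − 1 = 6600 = 2^3 · 825, so s = 3 and d = 825.
x_0 = 4192^825 mod 6601 = 944.
x_1 = 944^2 mod 6601 = 1.
x_2 = 1^2 mod 6601 = 1.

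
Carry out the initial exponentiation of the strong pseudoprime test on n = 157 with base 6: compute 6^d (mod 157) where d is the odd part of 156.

28

n − 1 = 156 = 2^2 · 39, so s = 2 and d = 39.
6^39 mod 157 = 28.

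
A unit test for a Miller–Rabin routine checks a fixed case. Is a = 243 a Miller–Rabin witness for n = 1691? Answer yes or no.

yes

n − 1 = 1690 = 2^1 · 845, so s = 1 and d = 845.
Repeated squaring mod 1691: 243^1 ≡ 243, 243^2 ≡ 1555, 243^4 ≡ 1586, 243^8 ≡ 879, 243^16 ≡ 1545, 243^32 ≡ 1024, 243^64 ≡ 156, 243^128 ≡ 662, 243^256 ≡ 275, 243^512 ≡ 1221.
845 = 512 + 256 + 64 + 8 + 4 + 1, so 243^845 ≡ 1221·275·156·879·1586·243 ≡ 1249 (mod 1691).
x_0 = 243^845 mod 1691 = 1249.
x_0 ∉ {1, 1690} and s = 1, so 243 is a Miller–Rabin witness and 1691 is composite.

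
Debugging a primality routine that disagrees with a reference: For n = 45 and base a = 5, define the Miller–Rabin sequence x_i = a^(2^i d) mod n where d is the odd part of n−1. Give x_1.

n − 1 = 44 = 2^2 · 11, so s = 2 and d = 11.
x_0 = 5^11 mod 45 = 20.
x_1 = 20^2 mod 45 = 40.

40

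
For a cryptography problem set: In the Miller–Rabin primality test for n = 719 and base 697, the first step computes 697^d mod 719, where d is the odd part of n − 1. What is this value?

n − 1 = 718 = 2^1 · 359, so s = 1 and d = 359.
697^359 mod 719 = 1.

1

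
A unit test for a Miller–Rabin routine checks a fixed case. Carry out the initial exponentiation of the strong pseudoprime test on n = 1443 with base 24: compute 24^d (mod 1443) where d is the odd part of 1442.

n − 1 = 1442 = 2^1 · 721, so s = 1 and d = 721.
Repeated squaring mod 1443: 24^1 ≡ 24, 24^2 ≡ 576, 24^4 ≡ 1329, 24^8 ≡ 9, 24^16 ≡ 81, 24^32 ≡ 789, 24^64 ≡ 588, 24^128 ≡ 867, 24^256 ≡ 1329, 24^512 ≡ 9.
721 = 512 + 128 + 64 + 16 + 1, so 24^721 ≡ 9·867·588·81·24 ≡ 24 (mod 1443).

24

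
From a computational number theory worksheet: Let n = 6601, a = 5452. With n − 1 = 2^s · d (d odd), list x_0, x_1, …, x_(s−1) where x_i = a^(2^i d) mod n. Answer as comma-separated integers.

n − 1 = 6600 = 2^3 · 825, so s = 3 and d = 825.
x_0 = 5452^825 mod 6601 = 5452.
x_1 = 5452^2 mod 6601 = 1.
x_2 = 1^2 mod 6601 = 1.

5452, 1, 1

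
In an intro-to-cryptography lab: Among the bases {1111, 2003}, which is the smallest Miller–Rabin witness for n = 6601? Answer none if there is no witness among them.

n − 1 = 6600 = 2^3 · 825, so s = 3 and d = 825.
Base 1111: x_0 = 1111^825 mod 6601 = 6600. x_0 = 6600 ≡ −1, so 1111 is not a witness.
Base 2003: x_0 = 2003^825 mod 6601 = 806. x_0 is neither 1 nor 6600, so continue squaring. x_1 = 806^2 mod 6601 = 2738. x_2 = 2738^2 mod 6601 = 4509. Reached i = s−1 = 2 without hitting −1: 2003 is a Miller–Rabin witness and 6601 is composite.
The smallest witness among the given bases is 2003.

2003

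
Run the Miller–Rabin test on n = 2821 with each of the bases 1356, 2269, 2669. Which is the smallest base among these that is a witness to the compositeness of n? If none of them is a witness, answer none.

n − 1 = 2820 = 2^2 · 705, so s = 2 and d = 705.
Base 1356: x_0 = 1356^705 mod 2821 = 2820. x_0 = 2820 ≡ −1, so 1356 is not a witness.
Base 2269: x_0 = 2269^705 mod 2821 = 1828. x_0 is neither 1 nor 2820, so continue squaring. x_1 = 1828^2 mod 2821 = 1520. Reached i = s−1 = 1 without hitting −1: 2269 is a Miller–Rabin witness and 2821 is composite.
Base 2669: x_0 = 2669^705 mod 2821 = 1611. x_0 is neither 1 nor 2820, so continue squaring. x_1 = 1611^2 mod 2821 = 1. x_1 = 1 but x_0 ≠ ±1, a nontrivial square root of 1 — 2669 is a witness and 2821 is composite.
The smallest witness among the given bases is 2269.

2269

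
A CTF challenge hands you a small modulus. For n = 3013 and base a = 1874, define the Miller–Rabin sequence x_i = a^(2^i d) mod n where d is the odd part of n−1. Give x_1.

2463

n − 1 = 3012 = 2^2 · 753, so s = 2 and d = 753.
x_0 = 1874^753 mod 3013 = 1891.
x_1 = 1891^2 mod 3013 = 2463.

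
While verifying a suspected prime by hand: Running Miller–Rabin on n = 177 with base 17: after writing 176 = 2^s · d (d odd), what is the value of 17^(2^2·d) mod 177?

n − 1 = 176 = 2^4 · 11, so s = 4 and d = 11.
Repeated squaring mod 177: 17^1 ≡ 17, 17^2 ≡ 112, 17^4 ≡ 154, 17^8 ≡ 175.
11 = 8 + 2 + 1, so 17^11 ≡ 175·112·17 ≡ 86 (mod 177).
x_0 = 86.
x_1 = 86^2 mod 177 = 139.
x_2 = 139^2 mod 177 = 28.

28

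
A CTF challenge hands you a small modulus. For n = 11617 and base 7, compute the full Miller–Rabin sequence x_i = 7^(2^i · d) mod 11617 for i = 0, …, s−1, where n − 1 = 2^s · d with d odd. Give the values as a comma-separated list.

11616, 1, 1, 1, 1

n − 1 = 11616 = 2^5 · 363, so s = 5 and d = 363.
x_0 = 7^363 mod 11617 = 11616.
x_1 = 11616^2 mod 11617 = 1.
x_2 = 1^2 mod 11617 = 1.
x_3 = 1^2 mod 11617 = 1.
x_4 = 1^2 mod 11617 = 1.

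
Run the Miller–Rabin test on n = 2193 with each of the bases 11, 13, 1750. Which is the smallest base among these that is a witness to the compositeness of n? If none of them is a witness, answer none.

11

n − 1 = 2192 = 2^4 · 137, so s = 4 and d = 137.
Base 11: x_0 = 11^137 mod 2193 = 1655. x_0 is neither 1 nor 2192, so continue squaring. x_1 = 1655^2 mod 2193 = 2161. x_2 = 2161^2 mod 2193 = 1024. x_3 = 1024^2 mod 2193 = 322. Reached i = s−1 = 3 without hitting −1: 11 is a Miller–Rabin witness and 2193 is composite.
Base 13: x_0 = 13^137 mod 2193 = 625. x_0 is neither 1 nor 2192, so continue squaring. x_1 = 625^2 mod 2193 = 271. x_2 = 271^2 mod 2193 = 1072. x_3 = 1072^2 mod 2193 = 52. Reached i = s−1 = 3 without hitting −1: 13 is a Miller–Rabin witness and 2193 is composite.
Base 1750: x_0 = 1750^137 mod 2193 = 1138. x_0 is neither 1 nor 2192, so continue squaring. x_1 = 1138^2 mod 2193 = 1174. x_2 = 1174^2 mod 2193 = 1072. x_3 = 1072^2 mod 2193 = 52. Reached i = s−1 = 3 without hitting −1: 1750 is a Miller–Rabin witness and 2193 is composite.
The smallest witness among the given bases is 11.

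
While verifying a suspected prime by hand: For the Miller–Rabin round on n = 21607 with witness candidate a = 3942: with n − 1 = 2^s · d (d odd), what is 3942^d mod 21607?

3783

n − 1 = 21606 = 2^1 · 10803, so s = 1 and d = 10803.
3942^10803 mod 21607 = 3783.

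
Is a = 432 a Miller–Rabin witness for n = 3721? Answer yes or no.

no

n − 1 = 3720 = 2^3 · 465, so s = 3 and d = 465.
Repeated squaring mod 3721: 432^1 ≡ 432, 432^2 ≡ 574, 432^4 ≡ 2028, 432^8 ≡ 1079, 432^16 ≡ 3289, 432^32 ≡ 574, 432^64 ≡ 2028, 432^128 ≡ 1079, 432^256 ≡ 3289.
465 = 256 + 128 + 64 + 16 + 1, so 432^465 ≡ 3289·1079·2028·3289·432 ≡ 3720 (mod 3721).
x_0 = 432^465 mod 3721 = 3720.
x_0 = 3720 ≡ −1, so 432 is not a witness.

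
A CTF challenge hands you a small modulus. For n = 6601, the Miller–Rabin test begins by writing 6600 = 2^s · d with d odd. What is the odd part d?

Halving: 6600 → 3300 → 1650 → 825; 825 is odd.
So 6600 = 2^3 · 825.

825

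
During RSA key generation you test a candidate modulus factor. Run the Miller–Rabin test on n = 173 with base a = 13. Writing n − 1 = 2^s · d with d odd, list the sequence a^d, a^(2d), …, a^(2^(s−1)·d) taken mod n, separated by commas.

n − 1 = 172 = 2^2 · 43, so s = 2 and d = 43.
x_0 = 13^43 mod 173 = 172.
x_1 = 172^2 mod 173 = 1.

172, 1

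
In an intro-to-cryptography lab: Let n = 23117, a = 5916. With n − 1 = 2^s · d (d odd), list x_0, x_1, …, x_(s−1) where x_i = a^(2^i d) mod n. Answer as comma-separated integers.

n − 1 = 23116 = 2^2 · 5779, so s = 2 and d = 5779.
x_0 = 5916^5779 mod 23117 = 23116.
x_1 = 23116^2 mod 23117 = 1.

23116, 1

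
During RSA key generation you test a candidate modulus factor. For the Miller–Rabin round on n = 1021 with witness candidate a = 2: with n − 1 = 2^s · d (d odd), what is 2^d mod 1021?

374

n − 1 = 1020 = 2^2 · 255, so s = 2 and d = 255.
Repeated squaring mod 1021: 2^1 ≡ 2, 2^2 ≡ 4, 2^4 ≡ 16, 2^8 ≡ 256, 2^16 ≡ 192, 2^32 ≡ 108, 2^64 ≡ 433, 2^128 ≡ 646.
255 = 128 + 64 + 32 + 16 + 8 + 4 + 2 + 1, so 2^255 ≡ 646·433·108·192·256·16·4·2 ≡ 374 (mod 1021).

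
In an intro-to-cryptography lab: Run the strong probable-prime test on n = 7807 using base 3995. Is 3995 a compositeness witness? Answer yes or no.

no

n − 1 = 7806 = 2^1 · 3903, so s = 1 and d = 3903.
x_0 = 3995^3903 mod 7807 = 7806.
x_0 = 7806 ≡ −1, so 3995 is not a witness.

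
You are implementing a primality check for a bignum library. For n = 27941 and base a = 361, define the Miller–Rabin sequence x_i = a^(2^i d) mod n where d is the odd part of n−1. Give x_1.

n − 1 = 27940 = 2^2 · 6985, so s = 2 and d = 6985.
Repeated squaring mod 27941: 361^1 ≡ 361, 361^2 ≡ 18557, 361^4 ≡ 17365, 361^8 ≡ 3953, 361^16 ≡ 7190, 361^32 ≡ 5250, 361^64 ≡ 12674, 361^128 ≡ 25408, 361^256 ≡ 17600, 361^512 ≡ 6074, 361^1024 ≡ 11356, 361^2048 ≡ 11021, 361^4096 ≡ 2914.
6985 = 4096 + 2048 + 512 + 256 + 64 + 8 + 1, so 361^6985 ≡ 2914·11021·6074·17600·12674·3953·361 ≡ 1 (mod 27941).
x_0 = 1.
x_1 = 1^2 mod 27941 = 1.

1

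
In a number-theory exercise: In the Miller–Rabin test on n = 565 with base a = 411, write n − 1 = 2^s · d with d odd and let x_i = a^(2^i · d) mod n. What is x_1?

551

n − 1 = 564 = 2^2 · 141, so s = 2 and d = 141.
Repeated squaring mod 565: 411^1 ≡ 411, 411^2 ≡ 551, 411^4 ≡ 196, 411^8 ≡ 561, 411^16 ≡ 16, 411^32 ≡ 256, 411^64 ≡ 561, 411^128 ≡ 16.
141 = 128 + 8 + 4 + 1, so 411^141 ≡ 16·561·196·411 ≡ 41 (mod 565).
x_0 = 41.
x_1 = 41^2 mod 565 = 551.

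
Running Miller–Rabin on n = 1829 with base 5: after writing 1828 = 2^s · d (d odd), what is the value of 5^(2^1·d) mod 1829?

n − 1 = 1828 = 2^2 · 457, so s = 2 and d = 457.
By repeated squaring, 5^457 ≡ 1462 (mod 1829).
x_0 = 1462.
x_1 = 1462^2 mod 1829 = 1172.

1172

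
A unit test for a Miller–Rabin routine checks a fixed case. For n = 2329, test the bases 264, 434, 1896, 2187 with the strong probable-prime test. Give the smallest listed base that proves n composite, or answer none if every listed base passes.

n − 1 = 2328 = 2^3 · 291, so s = 3 and d = 291.
Base 264: x_0 = 264^291 mod 2329 = 644. x_0 is neither 1 nor 2328, so continue squaring. x_1 = 644^2 mod 2329 = 174. x_2 = 174^2 mod 2329 = 2328. x_2 ≡ −1, so 264 is not a witness.
Base 434: x_0 = 434^291 mod 2329 = 2276. x_0 is neither 1 nor 2328, so continue squaring. x_1 = 2276^2 mod 2329 = 480. x_2 = 480^2 mod 2329 = 2158. Reached i = s−1 = 2 without hitting −1: 434 is a Miller–Rabin witness and 2329 is composite.
Base 1896: x_0 = 1896^291 mod 2329 = 1443. x_0 is neither 1 nor 2328, so continue squaring. x_1 = 1443^2 mod 2329 = 123. x_2 = 123^2 mod 2329 = 1155. Reached i = s−1 = 2 without hitting −1: 1896 is a Miller–Rabin witness and 2329 is composite.
Base 2187: x_0 = 2187^291 mod 2329 = 1025. x_0 is neither 1 nor 2328, so continue squaring. x_1 = 1025^2 mod 2329 = 246. x_2 = 246^2 mod 2329 = 2291. Reached i = s−1 = 2 without hitting −1: 2187 is a Miller–Rabin witness and 2329 is composite.
The smallest witness among the given bases is 434.

434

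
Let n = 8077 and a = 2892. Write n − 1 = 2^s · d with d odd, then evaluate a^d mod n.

n − 1 = 8076 = 2^2 · 2019, so s = 2 and d = 2019.
Repeated squaring mod 8077: 2892^1 ≡ 2892, 2892^2 ≡ 3969, 2892^4 ≡ 2811, 2892^8 ≡ 2415, 2892^16 ≡ 631, 2892^32 ≡ 2388, 2892^64 ≡ 182, 2892^128 ≡ 816, 2892^256 ≡ 3542, 2892^512 ≡ 2183, 2892^1024 ≡ 59.
2019 = 1024 + 512 + 256 + 128 + 64 + 32 + 2 + 1, so 2892^2019 ≡ 59·2183·3542·816·182·2388·3969·2892 ≡ 6204 (mod 8077).

6204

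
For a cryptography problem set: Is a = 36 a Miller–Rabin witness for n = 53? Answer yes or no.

no

n − 1 = 52 = 2^2 · 13, so s = 2 and d = 13.
x_0 = 36^13 mod 53 = 1.
x_0 = 1, so 36 is not a witness.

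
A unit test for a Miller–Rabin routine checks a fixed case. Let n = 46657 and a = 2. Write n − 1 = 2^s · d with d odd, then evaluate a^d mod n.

512

n − 1 = 46656 = 2^6 · 729, so s = 6 and d = 729.
2^729 mod 46657 = 512.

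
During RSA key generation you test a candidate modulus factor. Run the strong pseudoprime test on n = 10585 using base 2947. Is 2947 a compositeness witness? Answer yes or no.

no

n − 1 = 10584 = 2^3 · 1323, so s = 3 and d = 1323.
x_0 = 2947^1323 mod 10585 = 2163.
x_0 is neither 1 nor 10584, so continue squaring.
x_1 = 2163^2 mod 10585 = 10584.
x_1 ≡ −1, so 2947 is not a witness.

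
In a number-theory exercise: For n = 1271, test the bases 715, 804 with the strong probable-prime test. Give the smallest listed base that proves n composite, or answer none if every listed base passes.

none

n − 1 = 1270 = 2^1 · 635, so s = 1 and d = 635.
Base 715: x_0 = 715^635 mod 1271 = 1. x_0 = 1, so 715 is not a witness.
Base 804: x_0 = 804^635 mod 1271 = 1270. x_0 = 1270 ≡ −1, so 804 is not a witness.
No listed base is a witness for 1271.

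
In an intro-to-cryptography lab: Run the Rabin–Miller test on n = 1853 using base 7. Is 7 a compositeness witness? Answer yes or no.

n − 1 = 1852 = 2^2 · 463, so s = 2 and d = 463.
Repeated squaring mod 1853: 7^1 ≡ 7, 7^2 ≡ 49, 7^4 ≡ 548, 7^8 ≡ 118, 7^16 ≡ 953, 7^32 ≡ 239, 7^64 ≡ 1531, 7^128 ≡ 1769, 7^256 ≡ 1497.
463 = 256 + 128 + 64 + 8 + 4 + 2 + 1, so 7^463 ≡ 1497·1769·1531·118·548·49·7 ≡ 1093 (mod 1853).
x_0 = 7^463 mod 1853 = 1093.
x_0 is neither 1 nor 1852, so continue squaring.
x_1 = 1093^2 mod 1853 = 1317.
Reached i = s−1 = 1 without hitting −1: 7 is a Miller–Rabin witness and 1853 is composite.

yes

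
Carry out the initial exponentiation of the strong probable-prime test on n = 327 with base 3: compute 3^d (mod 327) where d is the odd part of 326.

3

n − 1 = 326 = 2^1 · 163, so s = 1 and d = 163.
3^163 mod 327 = 3.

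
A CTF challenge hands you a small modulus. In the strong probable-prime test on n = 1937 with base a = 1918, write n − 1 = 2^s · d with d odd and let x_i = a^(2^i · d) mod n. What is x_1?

n − 1 = 1936 = 2^4 · 121, so s = 4 and d = 121.
Repeated squaring mod 1937: 1918^1 ≡ 1918, 1918^2 ≡ 361, 1918^4 ≡ 542, 1918^8 ≡ 1277, 1918^16 ≡ 1712, 1918^32 ≡ 263, 1918^64 ≡ 1374.
121 = 64 + 32 + 16 + 8 + 1, so 1918^121 ≡ 1374·263·1712·1277·1918 ≡ 605 (mod 1937).
x_0 = 605.
x_1 = 605^2 mod 1937 = 1869.

1869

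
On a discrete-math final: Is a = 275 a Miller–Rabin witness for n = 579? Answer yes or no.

n − 1 = 578 = 2^1 · 289, so s = 1 and d = 289.
x_0 = 275^289 mod 579 = 497.
x_0 ∉ {1, 578} and s = 1, so 275 is a Miller–Rabin witness and 579 is composite.

yes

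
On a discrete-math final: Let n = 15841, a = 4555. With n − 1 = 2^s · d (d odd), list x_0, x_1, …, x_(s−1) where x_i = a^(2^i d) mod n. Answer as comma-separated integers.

n − 1 = 15840 = 2^5 · 495, so s = 5 and d = 495.
x_0 = 4555^495 mod 15841 = 8896.
x_1 = 8896^2 mod 15841 = 13021.
x_2 = 13021^2 mod 15841 = 218.
x_3 = 218^2 mod 15841 = 1.
x_4 = 1^2 mod 15841 = 1.

8896, 13021, 218, 1, 1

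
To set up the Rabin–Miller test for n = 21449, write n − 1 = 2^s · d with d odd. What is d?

2681

Halving: 21448 → 10724 → 5362 → 2681; 2681 is odd.
So 21448 = 2^3 · 2681.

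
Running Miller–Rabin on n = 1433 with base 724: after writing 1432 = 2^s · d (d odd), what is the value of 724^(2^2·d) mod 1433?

n − 1 = 1432 = 2^3 · 179, so s = 3 and d = 179.
Repeated squaring mod 1433: 724^1 ≡ 724, 724^2 ≡ 1131, 724^4 ≡ 925, 724^8 ≡ 124, 724^16 ≡ 1046, 724^32 ≡ 737, 724^64 ≡ 62, 724^128 ≡ 978.
179 = 128 + 32 + 16 + 2 + 1, so 724^179 ≡ 978·737·1046·1131·724 ≡ 1 (mod 1433).
x_0 = 1.
x_1 = 1^2 mod 1433 = 1.
x_2 = 1^2 mod 1433 = 1.

1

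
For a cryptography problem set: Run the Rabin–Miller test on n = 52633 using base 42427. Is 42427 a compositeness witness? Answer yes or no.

yes

n − 1 = 52632 = 2^3 · 6579, so s = 3 and d = 6579.
x_0 = 42427^6579 mod 52633 = 44289.
x_0 is neither 1 nor 52632, so continue squaring.
x_1 = 44289^2 mod 52633 = 41510.
x_2 = 41510^2 mod 52633 = 33579.
Reached i = s−1 = 2 without hitting −1: 42427 is a Miller–Rabin witness and 52633 is composite.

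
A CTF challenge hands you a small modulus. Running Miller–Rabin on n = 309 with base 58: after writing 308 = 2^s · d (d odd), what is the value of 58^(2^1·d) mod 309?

n − 1 = 308 = 2^2 · 77, so s = 2 and d = 77.
By repeated squaring, 58^77 ≡ 232 (mod 309).
x_0 = 232.
x_1 = 232^2 mod 309 = 58.

58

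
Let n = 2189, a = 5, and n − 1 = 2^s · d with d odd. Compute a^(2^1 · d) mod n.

n − 1 = 2188 = 2^2 · 547, so s = 2 and d = 547.
x_0 = 5^547 mod 2189 = 289.
x_1 = 289^2 mod 2189 = 339.

339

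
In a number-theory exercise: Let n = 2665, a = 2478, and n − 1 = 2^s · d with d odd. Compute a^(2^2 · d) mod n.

n − 1 = 2664 = 2^3 · 333, so s = 3 and d = 333.
x_0 = 2478^333 mod 2665 = 1568.
x_1 = 1568^2 mod 2665 = 1494.
x_2 = 1494^2 mod 2665 = 1431.

1431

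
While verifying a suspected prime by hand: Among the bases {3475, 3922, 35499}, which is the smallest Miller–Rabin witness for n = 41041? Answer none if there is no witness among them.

n − 1 = 41040 = 2^4 · 2565, so s = 4 and d = 2565.
Base 3475: x_0 = 3475^2565 mod 41041 = 41040. x_0 = 41040 ≡ −1, so 3475 is not a witness.
Base 3922: x_0 = 3922^2565 mod 41041 = 4278. x_0 is neither 1 nor 41040, so continue squaring. x_1 = 4278^2 mod 41041 = 38039. x_2 = 38039^2 mod 41041 = 24025. x_3 = 24025^2 mod 41041 = 1. x_3 = 1 but x_2 ≠ ±1, a nontrivial square root of 1 — 3922 is a witness and 41041 is composite.
Base 35499: x_0 = 35499^2565 mod 41041 = 13287. x_0 is neither 1 nor 41040, so continue squaring. x_1 = 13287^2 mod 41041 = 27028. x_2 = 27028^2 mod 41041 = 24025. x_3 = 24025^2 mod 41041 = 1. x_3 = 1 but x_2 ≠ ±1, a nontrivial square root of 1 — 35499 is a witness and 41041 is composite.
The smallest witness among the given bases is 3922.

3922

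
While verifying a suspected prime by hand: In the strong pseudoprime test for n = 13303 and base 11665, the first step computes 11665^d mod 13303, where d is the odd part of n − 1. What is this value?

3471

n − 1 = 13302 = 2^1 · 6651, so s = 1 and d = 6651.
11665^6651 mod 13303 = 3471.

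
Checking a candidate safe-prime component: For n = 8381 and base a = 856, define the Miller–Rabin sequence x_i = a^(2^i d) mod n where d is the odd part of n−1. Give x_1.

n − 1 = 8380 = 2^2 · 2095, so s = 2 and d = 2095.
x_0 = 856^2095 mod 8381 = 989.
x_1 = 989^2 mod 8381 = 5925.

5925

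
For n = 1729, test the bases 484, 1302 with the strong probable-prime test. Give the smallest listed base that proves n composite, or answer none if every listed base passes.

1302

n − 1 = 1728 = 2^6 · 27, so s = 6 and d = 27.
Base 484: x_0 = 484^27 mod 1729 = 1. x_0 = 1, so 484 is not a witness.
Base 1302: x_0 = 1302^27 mod 1729 = 1386. x_0 is neither 1 nor 1728, so continue squaring. x_1 = 1386^2 mod 1729 = 77. x_2 = 77^2 mod 1729 = 742. x_3 = 742^2 mod 1729 = 742. x_4 = 742^2 mod 1729 = 742. x_5 = 742^2 mod 1729 = 742. Reached i = s−1 = 5 without hitting −1: 1302 is a Miller–Rabin witness and 1729 is composite.
The smallest witness among the given bases is 1302.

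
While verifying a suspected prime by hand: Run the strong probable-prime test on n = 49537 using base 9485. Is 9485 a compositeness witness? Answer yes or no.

no

n − 1 = 49536 = 2^7 · 387, so s = 7 and d = 387.
x_0 = 9485^387 mod 49537 = 9947.
x_0 is neither 1 nor 49536, so continue squaring.
x_1 = 9947^2 mod 49537 = 17420.
x_2 = 17420^2 mod 49537 = 42275.
x_3 = 42275^2 mod 49537 = 29276.
x_4 = 29276^2 mod 49537 = 44539.
x_5 = 44539^2 mod 49537 = 13356.
x_6 = 13356^2 mod 49537 = 49536.
x_6 ≡ −1, so 9485 is not a witness.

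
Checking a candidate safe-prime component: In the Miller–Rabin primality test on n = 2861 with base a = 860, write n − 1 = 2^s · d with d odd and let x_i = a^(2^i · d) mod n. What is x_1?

1

n − 1 = 2860 = 2^2 · 715, so s = 2 and d = 715.
Repeated squaring mod 2861: 860^1 ≡ 860, 860^2 ≡ 1462, 860^4 ≡ 277, 860^8 ≡ 2343, 860^16 ≡ 2251, 860^32 ≡ 170, 860^64 ≡ 290, 860^128 ≡ 1131, 860^256 ≡ 294, 860^512 ≡ 606.
715 = 512 + 128 + 64 + 8 + 2 + 1, so 860^715 ≡ 606·1131·290·2343·1462·860 ≡ 2860 (mod 2861).
x_0 = 2860.
x_1 = 2860^2 mod 2861 = 1.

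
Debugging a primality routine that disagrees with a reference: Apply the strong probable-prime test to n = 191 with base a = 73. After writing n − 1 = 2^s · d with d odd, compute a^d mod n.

n − 1 = 190 = 2^1 · 95, so s = 1 and d = 95.
Repeated squaring mod 191: 73^1 ≡ 73, 73^2 ≡ 172, 73^4 ≡ 170, 73^8 ≡ 59, 73^16 ≡ 43, 73^32 ≡ 130, 73^64 ≡ 92.
95 = 64 + 16 + 8 + 4 + 2 + 1, so 73^95 ≡ 92·43·59·170·172·73 ≡ 190 (mod 191).

190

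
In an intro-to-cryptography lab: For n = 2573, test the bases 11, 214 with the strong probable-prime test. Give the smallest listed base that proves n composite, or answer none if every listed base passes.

n − 1 = 2572 = 2^2 · 643, so s = 2 and d = 643.
Base 11: x_0 = 11^643 mod 2573 = 796. x_0 is neither 1 nor 2572, so continue squaring. x_1 = 796^2 mod 2573 = 658. Reached i = s−1 = 1 without hitting −1: 11 is a Miller–Rabin witness and 2573 is composite.
Base 214: x_0 = 214^643 mod 2573 = 441. x_0 is neither 1 nor 2572, so continue squaring. x_1 = 441^2 mod 2573 = 1506. Reached i = s−1 = 1 without hitting −1: 214 is a Miller–Rabin witness and 2573 is composite.
The smallest witness among the given bases is 11.

11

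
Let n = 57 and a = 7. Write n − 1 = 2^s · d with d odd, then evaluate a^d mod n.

7

n − 1 = 56 = 2^3 · 7, so s = 3 and d = 7.
Repeated squaring mod 57: 7^1 ≡ 7, 7^2 ≡ 49, 7^4 ≡ 7.
7 = 4 + 2 + 1, so 7^7 ≡ 7·49·7 ≡ 7 (mod 57).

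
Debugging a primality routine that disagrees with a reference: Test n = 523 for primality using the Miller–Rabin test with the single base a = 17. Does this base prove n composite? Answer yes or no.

n − 1 = 522 = 2^1 · 261, so s = 1 and d = 261.
Repeated squaring mod 523: 17^1 ≡ 17, 17^2 ≡ 289, 17^4 ≡ 364, 17^8 ≡ 177, 17^16 ≡ 472, 17^32 ≡ 509, 17^64 ≡ 196, 17^128 ≡ 237, 17^256 ≡ 208.
261 = 256 + 4 + 1, so 17^261 ≡ 208·364·17 ≡ 1 (mod 523).
x_0 = 17^261 mod 523 = 1.
x_0 = 1, so 17 is not a witness.

no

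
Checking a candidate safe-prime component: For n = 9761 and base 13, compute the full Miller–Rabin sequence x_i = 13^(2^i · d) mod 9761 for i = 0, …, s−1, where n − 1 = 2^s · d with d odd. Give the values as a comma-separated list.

n − 1 = 9760 = 2^5 · 305, so s = 5 and d = 305.
x_0 = 13^305 mod 9761 = 2173.
x_1 = 2173^2 mod 9761 = 7366.
x_2 = 7366^2 mod 9761 = 6318.
x_3 = 6318^2 mod 9761 = 4395.
x_4 = 4395^2 mod 9761 = 8767.

2173, 7366, 6318, 4395, 8767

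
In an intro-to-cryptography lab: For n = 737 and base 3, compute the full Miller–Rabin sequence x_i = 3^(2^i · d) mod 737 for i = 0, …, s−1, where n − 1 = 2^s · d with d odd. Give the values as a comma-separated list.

n − 1 = 736 = 2^5 · 23, so s = 5 and d = 23.
x_0 = 3^23 mod 737 = 137.
x_1 = 137^2 mod 737 = 344.
x_2 = 344^2 mod 737 = 416.
x_3 = 416^2 mod 737 = 598.
x_4 = 598^2 mod 737 = 159.

137, 344, 416, 598, 159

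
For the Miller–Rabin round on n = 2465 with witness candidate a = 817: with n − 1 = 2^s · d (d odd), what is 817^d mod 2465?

n − 1 = 2464 = 2^5 · 77, so s = 5 and d = 77.
817^77 mod 2465 = 1072.

1072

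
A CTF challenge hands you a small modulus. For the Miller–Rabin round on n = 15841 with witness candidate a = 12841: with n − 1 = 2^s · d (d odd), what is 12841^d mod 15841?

n − 1 = 15840 = 2^5 · 495, so s = 5 and d = 495.
Repeated squaring mod 15841: 12841^1 ≡ 12841, 12841^2 ≡ 2312, 12841^4 ≡ 6927, 12841^8 ≡ 940, 12841^16 ≡ 12345, 12841^32 ≡ 8605, 12841^64 ≡ 5191, 12841^128 ≡ 940, 12841^256 ≡ 12345.
495 = 256 + 128 + 64 + 32 + 8 + 4 + 2 + 1, so 12841^495 ≡ 12345·940·5191·8605·940·6927·2312·12841 ≡ 8154 (mod 15841).

8154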